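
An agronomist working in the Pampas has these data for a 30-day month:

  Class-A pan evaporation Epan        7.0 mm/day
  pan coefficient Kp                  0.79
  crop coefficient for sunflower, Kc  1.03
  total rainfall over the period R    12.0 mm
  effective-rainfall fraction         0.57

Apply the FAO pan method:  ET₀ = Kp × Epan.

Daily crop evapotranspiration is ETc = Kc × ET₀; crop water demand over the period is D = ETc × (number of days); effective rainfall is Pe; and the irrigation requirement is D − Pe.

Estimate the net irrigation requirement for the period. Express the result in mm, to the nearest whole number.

ET₀ = 0.79 × 7.0 = 5.5300 mm/d
ETc = Kc × ET₀ = 1.03 × 5.5300 = 5.6959 mm/d
Crop demand D = ETc × 30 d = 5.6959 × 30 = 170.877 mm
Pe = 0.57 × 12.0 = 6.840 mm
D − Pe = 170.877 − 6.840 = 164.037 mm

164 mm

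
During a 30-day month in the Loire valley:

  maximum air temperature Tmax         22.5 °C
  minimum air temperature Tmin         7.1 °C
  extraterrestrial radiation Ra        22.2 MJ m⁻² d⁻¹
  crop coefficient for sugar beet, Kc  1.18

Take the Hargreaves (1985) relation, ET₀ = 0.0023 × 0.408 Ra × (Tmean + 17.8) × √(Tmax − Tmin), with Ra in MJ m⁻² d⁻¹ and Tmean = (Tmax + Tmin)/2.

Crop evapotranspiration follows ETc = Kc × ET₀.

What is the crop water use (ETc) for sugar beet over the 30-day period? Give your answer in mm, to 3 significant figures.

94.3 mm

Tmean = (22.5 + 7.1)/2 = 14.80 °C
0.408 Ra = 0.408 × 22.2 = 9.0576 mm/d equivalent
ET₀ = 0.0023 × 9.0576 × (14.80 + 17.8) × √15.4 = 0.0023 × 9.0576 × 32.60 × 3.9243 = 2.6651 mm/d
ETc = Kc × ET₀ = 1.18 × 2.6651 = 3.1448 mm/d
Over 30 days: 3.1448 × 30 = 94.344 mm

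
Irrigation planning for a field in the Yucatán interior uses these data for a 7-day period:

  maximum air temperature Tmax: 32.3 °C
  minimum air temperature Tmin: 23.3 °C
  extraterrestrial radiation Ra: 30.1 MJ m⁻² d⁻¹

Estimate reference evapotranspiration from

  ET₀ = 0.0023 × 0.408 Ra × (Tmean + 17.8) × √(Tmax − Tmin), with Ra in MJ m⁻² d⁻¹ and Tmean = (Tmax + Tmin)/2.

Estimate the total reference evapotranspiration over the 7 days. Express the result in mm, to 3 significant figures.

Tmean = (32.3 + 23.3)/2 = 27.80 °C
0.408 Ra = 0.408 × 30.1 = 12.2808 mm/d equivalent
ET₀ = 0.0023 × 12.2808 × (27.80 + 17.8) × √9.0 = 0.0023 × 12.2808 × 45.60 × 3.0000 = 3.8640 mm/d
Over 7 days: 3.8640 × 7 = 27.048 mm

27.0 mm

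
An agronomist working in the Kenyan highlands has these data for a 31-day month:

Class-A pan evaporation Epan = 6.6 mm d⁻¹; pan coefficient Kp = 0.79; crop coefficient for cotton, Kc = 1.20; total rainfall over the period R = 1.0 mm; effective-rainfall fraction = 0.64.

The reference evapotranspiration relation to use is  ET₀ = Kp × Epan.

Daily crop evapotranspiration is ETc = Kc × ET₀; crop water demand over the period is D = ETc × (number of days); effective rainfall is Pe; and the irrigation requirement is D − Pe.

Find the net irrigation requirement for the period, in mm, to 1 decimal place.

ET₀ = 0.79 × 6.6 = 5.2140 mm/d
ETc = Kc × ET₀ = 1.20 × 5.2140 = 6.2568 mm/d
Crop demand D = ETc × 31 d = 6.2568 × 31 = 193.961 mm
Pe = 0.64 × 1.0 = 0.640 mm
D − Pe = 193.961 − 0.640 = 193.321 mm

193.3 mm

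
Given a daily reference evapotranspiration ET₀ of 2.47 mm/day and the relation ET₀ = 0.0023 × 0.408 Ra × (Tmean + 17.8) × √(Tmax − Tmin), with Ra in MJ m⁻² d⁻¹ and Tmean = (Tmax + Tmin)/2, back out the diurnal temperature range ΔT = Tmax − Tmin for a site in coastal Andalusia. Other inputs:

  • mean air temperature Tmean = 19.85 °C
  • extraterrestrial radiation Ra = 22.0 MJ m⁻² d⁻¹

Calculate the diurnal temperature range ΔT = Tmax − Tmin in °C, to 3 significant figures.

√ΔT = ET₀ / [0.0023 × 0.408 × Ra × (Tmean+17.8)] = 2.47 / (0.0023 × 8.9760 × 37.65) = 3.1778
ΔT = 3.1778² = 10.098 °C

10.1 °C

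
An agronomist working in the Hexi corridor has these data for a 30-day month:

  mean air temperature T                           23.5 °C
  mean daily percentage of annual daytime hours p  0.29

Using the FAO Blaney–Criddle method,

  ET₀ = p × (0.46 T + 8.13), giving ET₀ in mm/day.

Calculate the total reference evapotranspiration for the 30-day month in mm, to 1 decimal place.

ET₀ = 0.29 × (0.46 × 23.5 + 8.13) = 0.29 × 18.940 = 5.4926 mm/d
Monthly total = 5.4926 × 30 = 164.778 mm

164.8 mm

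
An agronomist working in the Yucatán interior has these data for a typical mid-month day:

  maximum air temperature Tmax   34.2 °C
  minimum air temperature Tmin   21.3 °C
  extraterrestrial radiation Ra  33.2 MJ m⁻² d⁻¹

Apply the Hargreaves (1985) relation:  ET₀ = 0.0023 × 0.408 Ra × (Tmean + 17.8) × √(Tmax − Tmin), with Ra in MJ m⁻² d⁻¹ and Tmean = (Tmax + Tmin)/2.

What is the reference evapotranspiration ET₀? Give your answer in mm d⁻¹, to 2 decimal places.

Tmean = (34.2 + 21.3)/2 = 27.75 °C
0.408 Ra = 0.408 × 33.2 = 13.5456 mm/d equivalent
ET₀ = 0.0023 × 13.5456 × (27.75 + 17.8) × √12.9 = 0.0023 × 13.5456 × 45.55 × 3.5917 = 5.0970 mm/d

5.10 mm d⁻¹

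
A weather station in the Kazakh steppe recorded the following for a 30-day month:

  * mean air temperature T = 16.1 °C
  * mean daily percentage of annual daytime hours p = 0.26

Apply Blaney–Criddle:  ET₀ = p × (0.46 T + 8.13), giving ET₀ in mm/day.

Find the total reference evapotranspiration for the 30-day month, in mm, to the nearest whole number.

ET₀ = 0.26 × (0.46 × 16.1 + 8.13) = 0.26 × 15.536 = 4.0394 mm/d
Monthly total = 4.0394 × 30 = 121.182 mm

121 mm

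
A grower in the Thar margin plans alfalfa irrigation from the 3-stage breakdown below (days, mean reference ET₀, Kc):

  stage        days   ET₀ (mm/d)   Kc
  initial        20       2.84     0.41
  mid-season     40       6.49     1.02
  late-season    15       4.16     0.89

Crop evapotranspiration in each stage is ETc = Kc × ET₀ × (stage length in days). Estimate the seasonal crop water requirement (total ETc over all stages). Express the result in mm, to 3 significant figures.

initial: 0.41 × 2.84 × 20 = 23.29 mm
mid-season: 1.02 × 6.49 × 40 = 264.79 mm
late-season: 0.89 × 4.16 × 15 = 55.54 mm
Seasonal total = 343.62 mm

344 mm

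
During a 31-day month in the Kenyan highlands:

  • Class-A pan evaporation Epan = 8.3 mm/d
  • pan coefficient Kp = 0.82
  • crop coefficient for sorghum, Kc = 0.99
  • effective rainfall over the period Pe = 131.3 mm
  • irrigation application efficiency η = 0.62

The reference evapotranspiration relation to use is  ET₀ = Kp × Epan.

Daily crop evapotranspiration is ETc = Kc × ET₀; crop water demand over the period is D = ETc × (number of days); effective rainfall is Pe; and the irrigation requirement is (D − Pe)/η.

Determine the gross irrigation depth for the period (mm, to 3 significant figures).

125 mm

ET₀ = 0.82 × 8.3 = 6.8060 mm/d
ETc = Kc × ET₀ = 0.99 × 6.8060 = 6.7379 mm/d
Crop demand D = ETc × 31 d = 6.7379 × 31 = 208.875 mm
D − Pe = 208.875 − 131.3 = 77.575 mm
Gross irrigation = 77.575 / 0.62 = 125.121 mm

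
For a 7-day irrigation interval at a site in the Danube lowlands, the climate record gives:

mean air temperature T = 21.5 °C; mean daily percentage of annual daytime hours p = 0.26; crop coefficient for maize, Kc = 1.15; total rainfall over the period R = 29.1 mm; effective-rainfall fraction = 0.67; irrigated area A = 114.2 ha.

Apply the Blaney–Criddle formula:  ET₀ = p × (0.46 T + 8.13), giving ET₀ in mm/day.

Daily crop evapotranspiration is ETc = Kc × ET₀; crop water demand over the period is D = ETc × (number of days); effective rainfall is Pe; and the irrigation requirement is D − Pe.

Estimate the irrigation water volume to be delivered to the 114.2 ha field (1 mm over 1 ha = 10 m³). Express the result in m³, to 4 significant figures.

20810 m³

ET₀ = 0.26 × (0.46 × 21.5 + 8.13) = 0.26 × 18.020 = 4.6852 mm/d
ETc = Kc × ET₀ = 1.15 × 4.6852 = 5.3880 mm/d
Crop demand D = ETc × 7 d = 5.3880 × 7 = 37.716 mm
Pe = 0.67 × 29.1 = 19.497 mm
D − Pe = 37.716 − 19.497 = 18.219 mm
Volume = 18.219 mm × 114.2 ha × 10 = 20806.1 m³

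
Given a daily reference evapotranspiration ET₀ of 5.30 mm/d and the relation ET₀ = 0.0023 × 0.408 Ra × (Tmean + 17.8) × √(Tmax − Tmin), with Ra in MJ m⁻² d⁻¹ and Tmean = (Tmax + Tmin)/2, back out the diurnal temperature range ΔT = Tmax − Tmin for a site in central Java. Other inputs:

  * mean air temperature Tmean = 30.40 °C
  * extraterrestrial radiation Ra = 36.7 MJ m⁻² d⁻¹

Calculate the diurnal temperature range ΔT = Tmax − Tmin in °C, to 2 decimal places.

√ΔT = ET₀ / [0.0023 × 0.408 × Ra × (Tmean+17.8)] = 5.30 / (0.0023 × 14.9736 × 48.20) = 3.1928
ΔT = 3.1928² = 10.194 °C

10.19 °C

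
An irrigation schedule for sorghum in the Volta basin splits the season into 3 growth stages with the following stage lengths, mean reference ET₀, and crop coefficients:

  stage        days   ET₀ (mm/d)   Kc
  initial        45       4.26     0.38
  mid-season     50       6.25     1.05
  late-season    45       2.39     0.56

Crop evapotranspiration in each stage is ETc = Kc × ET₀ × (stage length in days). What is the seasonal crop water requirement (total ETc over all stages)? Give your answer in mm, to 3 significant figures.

461 mm

initial: 0.38 × 4.26 × 45 = 72.85 mm
mid-season: 1.05 × 6.25 × 50 = 328.13 mm
late-season: 0.56 × 2.39 × 45 = 60.23 mm
Seasonal total = 461.21 mm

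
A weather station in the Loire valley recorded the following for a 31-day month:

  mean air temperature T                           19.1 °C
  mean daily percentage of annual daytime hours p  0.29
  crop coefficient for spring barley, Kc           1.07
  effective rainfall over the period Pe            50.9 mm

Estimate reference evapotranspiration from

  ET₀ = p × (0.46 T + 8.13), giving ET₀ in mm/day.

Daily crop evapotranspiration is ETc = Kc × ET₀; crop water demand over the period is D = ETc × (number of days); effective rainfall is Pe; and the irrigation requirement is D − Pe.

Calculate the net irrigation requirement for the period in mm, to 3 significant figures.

112 mm

ET₀ = 0.29 × (0.46 × 19.1 + 8.13) = 0.29 × 16.916 = 4.9056 mm/d
ETc = Kc × ET₀ = 1.07 × 4.9056 = 5.2490 mm/d
Crop demand D = ETc × 31 d = 5.2490 × 31 = 162.719 mm
D − Pe = 162.719 − 50.9 = 111.819 mm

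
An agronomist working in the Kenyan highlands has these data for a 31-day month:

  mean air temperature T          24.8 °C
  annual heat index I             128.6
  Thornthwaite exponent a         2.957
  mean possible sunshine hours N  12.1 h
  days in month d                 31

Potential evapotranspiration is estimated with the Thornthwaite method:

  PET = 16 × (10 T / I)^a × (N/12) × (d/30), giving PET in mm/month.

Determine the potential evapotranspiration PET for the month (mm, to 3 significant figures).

10T/I = 10 × 24.8 / 128.6 = 1.9285
(10T/I)^a = 1.9285^2.957 = 6.9726
Uncorrected PET = 16 × 6.9726 = 111.562 mm
Correction = (N/12)(d/30) = (12.1/12)(31/30) = 1.0419
PET = 111.562 × 1.0419 = 116.236 mm/month

116 mm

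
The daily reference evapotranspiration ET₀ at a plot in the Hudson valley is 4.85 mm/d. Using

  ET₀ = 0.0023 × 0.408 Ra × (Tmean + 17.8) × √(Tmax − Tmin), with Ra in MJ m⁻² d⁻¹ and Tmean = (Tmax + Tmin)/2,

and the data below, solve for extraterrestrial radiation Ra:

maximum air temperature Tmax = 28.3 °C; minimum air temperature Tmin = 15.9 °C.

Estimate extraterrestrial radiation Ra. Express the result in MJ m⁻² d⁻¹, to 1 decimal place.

36.8 MJ m⁻² d⁻¹

Tmean = (28.3+15.9)/2 = 22.10 °C; ΔT = 12.4
Ra = ET₀ / [0.0023 × 0.408 × (Tmean+17.8) × √ΔT]
   = 4.85 / (0.0023 × 0.408 × 39.90 × 3.5214) = 36.785 MJ m⁻² d⁻¹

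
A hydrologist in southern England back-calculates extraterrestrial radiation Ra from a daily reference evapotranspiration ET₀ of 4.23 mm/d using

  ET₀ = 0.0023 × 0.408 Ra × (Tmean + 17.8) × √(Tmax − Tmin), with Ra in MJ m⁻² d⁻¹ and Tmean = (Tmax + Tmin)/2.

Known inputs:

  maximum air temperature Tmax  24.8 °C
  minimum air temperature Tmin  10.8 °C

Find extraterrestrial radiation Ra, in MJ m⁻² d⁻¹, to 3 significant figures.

Tmean = (24.8+10.8)/2 = 17.80 °C; ΔT = 14.0
Ra = ET₀ / [0.0023 × 0.408 × (Tmean+17.8) × √ΔT]
   = 4.23 / (0.0023 × 0.408 × 35.60 × 3.7417) = 33.840 MJ m⁻² d⁻¹

33.8 MJ m⁻² d⁻¹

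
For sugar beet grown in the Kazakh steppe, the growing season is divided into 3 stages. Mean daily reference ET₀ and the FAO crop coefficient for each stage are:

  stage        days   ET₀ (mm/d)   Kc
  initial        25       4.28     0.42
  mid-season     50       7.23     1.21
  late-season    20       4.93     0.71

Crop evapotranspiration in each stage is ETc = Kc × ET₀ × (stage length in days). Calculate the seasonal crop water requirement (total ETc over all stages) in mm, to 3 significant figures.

552 mm

initial: 0.42 × 4.28 × 25 = 44.94 mm
mid-season: 1.21 × 7.23 × 50 = 437.42 mm
late-season: 0.71 × 4.93 × 20 = 70.01 mm
Seasonal total = 552.37 mm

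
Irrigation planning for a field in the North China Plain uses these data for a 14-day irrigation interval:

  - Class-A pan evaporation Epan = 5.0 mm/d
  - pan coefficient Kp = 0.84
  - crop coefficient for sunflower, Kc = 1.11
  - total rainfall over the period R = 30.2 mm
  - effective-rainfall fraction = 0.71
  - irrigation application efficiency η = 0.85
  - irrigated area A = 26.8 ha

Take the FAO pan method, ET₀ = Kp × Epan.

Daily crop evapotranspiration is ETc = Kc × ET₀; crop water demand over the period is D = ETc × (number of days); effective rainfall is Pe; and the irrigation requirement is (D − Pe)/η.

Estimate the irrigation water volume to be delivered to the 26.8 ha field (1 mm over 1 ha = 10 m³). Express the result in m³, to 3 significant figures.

13800 m³

ET₀ = 0.84 × 5.0 = 4.2000 mm/d
ETc = Kc × ET₀ = 1.11 × 4.2000 = 4.6620 mm/d
Crop demand D = ETc × 14 d = 4.6620 × 14 = 65.268 mm
Pe = 0.71 × 30.2 = 21.442 mm
D − Pe = 65.268 − 21.442 = 43.826 mm
Gross irrigation = 43.826 / 0.85 = 51.560 mm
Volume = 51.560 mm × 26.8 ha × 10 = 13818.1 m³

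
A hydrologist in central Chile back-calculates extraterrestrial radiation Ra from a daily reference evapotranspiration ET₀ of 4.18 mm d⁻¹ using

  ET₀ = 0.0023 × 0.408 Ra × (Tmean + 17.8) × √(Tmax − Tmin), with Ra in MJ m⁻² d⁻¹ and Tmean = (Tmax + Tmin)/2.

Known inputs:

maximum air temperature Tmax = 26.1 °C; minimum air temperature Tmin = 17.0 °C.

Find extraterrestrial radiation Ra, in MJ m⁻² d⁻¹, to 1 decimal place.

Tmean = (26.1+17.0)/2 = 21.55 °C; ΔT = 9.1
Ra = ET₀ / [0.0023 × 0.408 × (Tmean+17.8) × √ΔT]
   = 4.18 / (0.0023 × 0.408 × 39.35 × 3.0166) = 37.525 MJ m⁻² d⁻¹

37.5 MJ m⁻² d⁻¹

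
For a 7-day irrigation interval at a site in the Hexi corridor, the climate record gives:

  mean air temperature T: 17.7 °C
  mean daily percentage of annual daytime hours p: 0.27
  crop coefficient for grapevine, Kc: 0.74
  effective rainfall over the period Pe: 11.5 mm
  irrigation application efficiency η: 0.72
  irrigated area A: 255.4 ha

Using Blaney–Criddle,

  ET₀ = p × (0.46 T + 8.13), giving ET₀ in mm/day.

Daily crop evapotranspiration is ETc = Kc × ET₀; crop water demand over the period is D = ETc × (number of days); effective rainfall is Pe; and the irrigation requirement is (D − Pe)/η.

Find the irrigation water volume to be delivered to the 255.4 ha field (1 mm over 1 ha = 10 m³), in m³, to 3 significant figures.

39900 m³

ET₀ = 0.27 × (0.46 × 17.7 + 8.13) = 0.27 × 16.272 = 4.3934 mm/d
ETc = Kc × ET₀ = 0.74 × 4.3934 = 3.2511 mm/d
Crop demand D = ETc × 7 d = 3.2511 × 7 = 22.758 mm
D − Pe = 22.758 − 11.5 = 11.258 mm
Gross irrigation = 11.258 / 0.72 = 15.636 mm
Volume = 15.636 mm × 255.4 ha × 10 = 39934.3 m³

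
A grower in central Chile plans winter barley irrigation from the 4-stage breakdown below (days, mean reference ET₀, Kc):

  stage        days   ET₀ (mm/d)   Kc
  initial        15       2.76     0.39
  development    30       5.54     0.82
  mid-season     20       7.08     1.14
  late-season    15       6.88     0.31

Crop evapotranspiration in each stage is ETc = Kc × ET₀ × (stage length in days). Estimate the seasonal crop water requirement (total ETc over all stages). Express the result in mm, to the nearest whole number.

346 mm

initial: 0.39 × 2.76 × 15 = 16.15 mm
development: 0.82 × 5.54 × 30 = 136.28 mm
mid-season: 1.14 × 7.08 × 20 = 161.42 mm
late-season: 0.31 × 6.88 × 15 = 31.99 mm
Seasonal total = 345.84 mm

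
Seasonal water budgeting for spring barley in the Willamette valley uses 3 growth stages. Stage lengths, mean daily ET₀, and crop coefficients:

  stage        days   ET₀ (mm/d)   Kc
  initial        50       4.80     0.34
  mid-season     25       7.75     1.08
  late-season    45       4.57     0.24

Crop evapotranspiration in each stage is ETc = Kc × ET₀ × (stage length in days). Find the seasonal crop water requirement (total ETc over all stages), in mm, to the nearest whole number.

340 mm

initial: 0.34 × 4.80 × 50 = 81.60 mm
mid-season: 1.08 × 7.75 × 25 = 209.25 mm
late-season: 0.24 × 4.57 × 45 = 49.36 mm
Seasonal total = 340.21 mm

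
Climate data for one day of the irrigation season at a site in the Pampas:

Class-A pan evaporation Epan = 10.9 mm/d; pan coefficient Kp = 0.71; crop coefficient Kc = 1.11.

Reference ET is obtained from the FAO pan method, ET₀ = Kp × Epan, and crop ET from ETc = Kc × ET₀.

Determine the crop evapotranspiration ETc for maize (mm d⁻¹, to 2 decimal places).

8.59 mm d⁻¹

ET₀ = 0.71 × 10.9 = 7.7390 mm/d
ETc = Kc × ET₀ = 1.11 × 7.7390 = 8.5903 mm/d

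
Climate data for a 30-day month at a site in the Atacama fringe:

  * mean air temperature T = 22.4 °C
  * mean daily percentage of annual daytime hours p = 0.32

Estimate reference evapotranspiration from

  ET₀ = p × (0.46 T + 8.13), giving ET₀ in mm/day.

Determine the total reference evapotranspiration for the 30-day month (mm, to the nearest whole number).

ET₀ = 0.32 × (0.46 × 22.4 + 8.13) = 0.32 × 18.434 = 5.8989 mm/d
Monthly total = 5.8989 × 30 = 176.967 mm

177 mm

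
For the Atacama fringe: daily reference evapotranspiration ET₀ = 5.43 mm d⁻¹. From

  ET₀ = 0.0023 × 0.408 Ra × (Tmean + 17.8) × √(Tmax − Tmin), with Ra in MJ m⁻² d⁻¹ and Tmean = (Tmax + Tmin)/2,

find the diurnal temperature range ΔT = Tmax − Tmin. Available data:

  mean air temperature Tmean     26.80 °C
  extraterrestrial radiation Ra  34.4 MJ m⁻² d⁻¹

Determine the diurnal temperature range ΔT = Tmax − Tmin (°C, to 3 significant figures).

14.2 °C

√ΔT = ET₀ / [0.0023 × 0.408 × Ra × (Tmean+17.8)] = 5.43 / (0.0023 × 14.0352 × 44.60) = 3.7715
ΔT = 3.7715² = 14.224 °C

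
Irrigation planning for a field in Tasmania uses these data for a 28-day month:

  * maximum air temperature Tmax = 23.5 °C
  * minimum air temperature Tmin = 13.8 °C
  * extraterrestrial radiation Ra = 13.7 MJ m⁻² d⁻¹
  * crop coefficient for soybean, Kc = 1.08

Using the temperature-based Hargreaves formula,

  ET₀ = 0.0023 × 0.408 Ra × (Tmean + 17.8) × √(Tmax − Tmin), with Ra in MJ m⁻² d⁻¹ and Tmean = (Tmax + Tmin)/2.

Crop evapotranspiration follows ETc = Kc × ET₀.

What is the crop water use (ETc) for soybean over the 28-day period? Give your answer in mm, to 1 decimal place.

Tmean = (23.5 + 13.8)/2 = 18.65 °C
0.408 Ra = 0.408 × 13.7 = 5.5896 mm/d equivalent
ET₀ = 0.0023 × 5.5896 × (18.65 + 17.8) × √9.7 = 0.0023 × 5.5896 × 36.45 × 3.1145 = 1.4595 mm/d
ETc = Kc × ET₀ = 1.08 × 1.4595 = 1.5763 mm/d
Over 28 days: 1.5763 × 28 = 44.136 mm

44.1 mm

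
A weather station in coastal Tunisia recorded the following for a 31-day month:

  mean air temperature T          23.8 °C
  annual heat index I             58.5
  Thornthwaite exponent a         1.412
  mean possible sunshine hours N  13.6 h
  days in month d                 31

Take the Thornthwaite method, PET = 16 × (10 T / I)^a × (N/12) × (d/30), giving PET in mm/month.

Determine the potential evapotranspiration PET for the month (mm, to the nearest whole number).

10T/I = 10 × 23.8 / 58.5 = 4.0684
(10T/I)^a = 4.0684^1.412 = 7.2528
Uncorrected PET = 16 × 7.2528 = 116.045 mm
Correction = (N/12)(d/30) = (13.6/12)(31/30) = 1.1711
PET = 116.045 × 1.1711 = 135.900 mm/month

136 mm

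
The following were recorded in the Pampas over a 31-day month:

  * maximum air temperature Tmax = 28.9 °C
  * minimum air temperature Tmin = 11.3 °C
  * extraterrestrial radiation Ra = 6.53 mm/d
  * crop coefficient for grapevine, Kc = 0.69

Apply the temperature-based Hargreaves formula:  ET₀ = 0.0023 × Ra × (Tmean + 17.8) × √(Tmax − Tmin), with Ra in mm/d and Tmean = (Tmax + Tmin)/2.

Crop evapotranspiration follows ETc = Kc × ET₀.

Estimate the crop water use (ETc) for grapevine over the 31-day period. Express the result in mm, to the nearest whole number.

Tmean = (28.9 + 11.3)/2 = 20.10 °C
ET₀ = 0.0023 × 6.53 × (20.10 + 17.8) × √17.6 = 0.0023 × 6.53 × 37.90 × 4.1952 = 2.3880 mm/d
ETc = Kc × ET₀ = 0.69 × 2.3880 = 1.6477 mm/d
Over 31 days: 1.6477 × 31 = 51.079 mm

51 mm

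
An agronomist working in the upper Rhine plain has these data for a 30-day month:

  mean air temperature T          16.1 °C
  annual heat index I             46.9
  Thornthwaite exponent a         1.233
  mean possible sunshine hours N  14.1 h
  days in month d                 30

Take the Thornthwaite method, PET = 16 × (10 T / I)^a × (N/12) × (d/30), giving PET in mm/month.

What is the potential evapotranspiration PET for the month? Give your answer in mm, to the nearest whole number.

86 mm

10T/I = 10 × 16.1 / 46.9 = 3.4328
(10T/I)^a = 3.4328^1.233 = 4.5757
Uncorrected PET = 16 × 4.5757 = 73.211 mm
Correction = (N/12)(d/30) = (14.1/12)(30/30) = 1.1750
PET = 73.211 × 1.1750 = 86.023 mm/month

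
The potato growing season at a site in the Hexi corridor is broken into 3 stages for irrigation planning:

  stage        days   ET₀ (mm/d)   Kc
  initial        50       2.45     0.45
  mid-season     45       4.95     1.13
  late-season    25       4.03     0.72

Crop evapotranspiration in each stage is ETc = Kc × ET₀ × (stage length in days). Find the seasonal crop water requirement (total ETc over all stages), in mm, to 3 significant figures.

initial: 0.45 × 2.45 × 50 = 55.13 mm
mid-season: 1.13 × 4.95 × 45 = 251.71 mm
late-season: 0.72 × 4.03 × 25 = 72.54 mm
Seasonal total = 379.38 mm

379 mm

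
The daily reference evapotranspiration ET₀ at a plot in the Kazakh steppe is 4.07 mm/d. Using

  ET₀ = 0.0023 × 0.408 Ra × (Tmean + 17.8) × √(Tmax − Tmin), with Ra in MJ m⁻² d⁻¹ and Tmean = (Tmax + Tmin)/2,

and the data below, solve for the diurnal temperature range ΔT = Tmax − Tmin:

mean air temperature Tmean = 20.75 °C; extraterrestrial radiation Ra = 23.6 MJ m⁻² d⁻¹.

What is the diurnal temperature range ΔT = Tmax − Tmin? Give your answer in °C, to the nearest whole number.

√ΔT = ET₀ / [0.0023 × 0.408 × Ra × (Tmean+17.8)] = 4.07 / (0.0023 × 9.6288 × 38.55) = 4.7673
ΔT = 4.7673² = 22.727 °C

23 °C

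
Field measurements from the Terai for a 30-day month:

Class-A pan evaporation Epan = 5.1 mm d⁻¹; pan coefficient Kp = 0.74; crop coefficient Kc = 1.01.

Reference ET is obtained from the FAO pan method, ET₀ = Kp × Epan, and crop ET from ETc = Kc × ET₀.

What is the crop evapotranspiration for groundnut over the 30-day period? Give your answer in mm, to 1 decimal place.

ET₀ = 0.74 × 5.1 = 3.7740 mm/d
ETc = Kc × ET₀ = 1.01 × 3.7740 = 3.8117 mm/d
Over 30 days: 3.8117 × 30 = 114.351 mm

114.4 mm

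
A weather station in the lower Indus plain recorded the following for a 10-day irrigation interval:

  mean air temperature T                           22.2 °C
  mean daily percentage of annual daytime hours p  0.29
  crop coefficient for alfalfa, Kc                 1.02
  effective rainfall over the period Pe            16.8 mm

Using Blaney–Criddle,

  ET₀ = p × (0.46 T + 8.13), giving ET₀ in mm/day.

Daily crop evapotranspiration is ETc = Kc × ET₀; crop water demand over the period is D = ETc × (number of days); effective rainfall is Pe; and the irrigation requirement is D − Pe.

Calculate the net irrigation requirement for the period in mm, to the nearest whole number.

37 mm

ET₀ = 0.29 × (0.46 × 22.2 + 8.13) = 0.29 × 18.342 = 5.3192 mm/d
ETc = Kc × ET₀ = 1.02 × 5.3192 = 5.4256 mm/d
Crop demand D = ETc × 10 d = 5.4256 × 10 = 54.256 mm
D − Pe = 54.256 − 16.8 = 37.456 mm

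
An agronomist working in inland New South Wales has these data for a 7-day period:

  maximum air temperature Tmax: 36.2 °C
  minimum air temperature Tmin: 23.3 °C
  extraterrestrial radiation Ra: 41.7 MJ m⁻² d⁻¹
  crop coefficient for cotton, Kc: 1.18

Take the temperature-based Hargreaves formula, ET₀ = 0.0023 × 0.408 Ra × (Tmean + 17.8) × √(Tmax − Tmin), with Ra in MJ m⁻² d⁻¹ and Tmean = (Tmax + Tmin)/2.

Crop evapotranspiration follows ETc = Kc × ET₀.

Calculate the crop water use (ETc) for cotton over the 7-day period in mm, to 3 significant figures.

55.2 mm

Tmean = (36.2 + 23.3)/2 = 29.75 °C
0.408 Ra = 0.408 × 41.7 = 17.0136 mm/d equivalent
ET₀ = 0.0023 × 17.0136 × (29.75 + 17.8) × √12.9 = 0.0023 × 17.0136 × 47.55 × 3.5917 = 6.6830 mm/d
ETc = Kc × ET₀ = 1.18 × 6.6830 = 7.8859 mm/d
Over 7 days: 7.8859 × 7 = 55.201 mm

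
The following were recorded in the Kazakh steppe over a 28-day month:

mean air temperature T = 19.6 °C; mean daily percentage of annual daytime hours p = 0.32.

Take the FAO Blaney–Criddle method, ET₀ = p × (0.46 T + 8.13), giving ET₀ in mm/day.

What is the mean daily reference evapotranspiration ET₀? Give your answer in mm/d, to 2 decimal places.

5.49 mm/d

ET₀ = 0.32 × (0.46 × 19.6 + 8.13) = 0.32 × 17.146 = 5.4867 mm/d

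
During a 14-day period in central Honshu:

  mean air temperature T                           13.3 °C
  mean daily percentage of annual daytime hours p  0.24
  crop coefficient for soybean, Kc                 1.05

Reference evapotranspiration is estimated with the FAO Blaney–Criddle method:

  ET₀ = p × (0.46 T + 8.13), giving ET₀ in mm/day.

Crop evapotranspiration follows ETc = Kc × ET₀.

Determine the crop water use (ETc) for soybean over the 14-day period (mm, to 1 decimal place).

50.3 mm

ET₀ = 0.24 × (0.46 × 13.3 + 8.13) = 0.24 × 14.248 = 3.4195 mm/d
ETc = Kc × ET₀ = 1.05 × 3.4195 = 3.5905 mm/d
Over 14 days: 3.5905 × 14 = 50.267 mm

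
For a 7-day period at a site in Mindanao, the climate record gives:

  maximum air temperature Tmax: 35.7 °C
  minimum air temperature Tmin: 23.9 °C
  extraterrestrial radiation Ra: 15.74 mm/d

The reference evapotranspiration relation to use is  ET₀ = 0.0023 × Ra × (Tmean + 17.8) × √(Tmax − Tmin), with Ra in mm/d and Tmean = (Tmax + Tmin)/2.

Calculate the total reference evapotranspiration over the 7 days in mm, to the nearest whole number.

Tmean = (35.7 + 23.9)/2 = 29.80 °C
ET₀ = 0.0023 × 15.74 × (29.80 + 17.8) × √11.8 = 0.0023 × 15.74 × 47.60 × 3.4351 = 5.9194 mm/d
Over 7 days: 5.9194 × 7 = 41.436 mm

41 mm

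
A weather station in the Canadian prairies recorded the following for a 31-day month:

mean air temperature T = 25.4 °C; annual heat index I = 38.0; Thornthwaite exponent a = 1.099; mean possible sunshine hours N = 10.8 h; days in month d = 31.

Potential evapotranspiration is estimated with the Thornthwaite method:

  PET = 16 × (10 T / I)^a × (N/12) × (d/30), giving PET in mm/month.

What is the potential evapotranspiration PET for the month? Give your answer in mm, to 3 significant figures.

10T/I = 10 × 25.4 / 38.0 = 6.6842
(10T/I)^a = 6.6842^1.099 = 8.0673
Uncorrected PET = 16 × 8.0673 = 129.077 mm
Correction = (N/12)(d/30) = (10.8/12)(31/30) = 0.9300
PET = 129.077 × 0.9300 = 120.042 mm/month

120 mm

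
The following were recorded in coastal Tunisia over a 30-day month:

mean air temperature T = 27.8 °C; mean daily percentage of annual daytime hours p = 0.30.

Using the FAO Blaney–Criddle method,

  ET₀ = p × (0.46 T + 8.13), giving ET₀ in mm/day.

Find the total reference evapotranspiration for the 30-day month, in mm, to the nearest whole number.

ET₀ = 0.30 × (0.46 × 27.8 + 8.13) = 0.30 × 20.918 = 6.2754 mm/d
Monthly total = 6.2754 × 30 = 188.262 mm

188 mm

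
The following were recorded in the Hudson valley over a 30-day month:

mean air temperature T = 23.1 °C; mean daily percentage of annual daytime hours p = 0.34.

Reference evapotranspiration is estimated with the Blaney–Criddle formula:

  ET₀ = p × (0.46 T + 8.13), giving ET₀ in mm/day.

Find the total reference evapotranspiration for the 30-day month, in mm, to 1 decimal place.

ET₀ = 0.34 × (0.46 × 23.1 + 8.13) = 0.34 × 18.756 = 6.3770 mm/d
Monthly total = 6.3770 × 30 = 191.310 mm

191.3 mm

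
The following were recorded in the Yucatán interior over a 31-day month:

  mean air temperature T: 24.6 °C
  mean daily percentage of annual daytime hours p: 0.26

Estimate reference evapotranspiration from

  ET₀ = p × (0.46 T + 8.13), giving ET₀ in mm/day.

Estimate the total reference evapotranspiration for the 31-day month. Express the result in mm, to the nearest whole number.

ET₀ = 0.26 × (0.46 × 24.6 + 8.13) = 0.26 × 19.446 = 5.0560 mm/d
Monthly total = 5.0560 × 31 = 156.736 mm

157 mm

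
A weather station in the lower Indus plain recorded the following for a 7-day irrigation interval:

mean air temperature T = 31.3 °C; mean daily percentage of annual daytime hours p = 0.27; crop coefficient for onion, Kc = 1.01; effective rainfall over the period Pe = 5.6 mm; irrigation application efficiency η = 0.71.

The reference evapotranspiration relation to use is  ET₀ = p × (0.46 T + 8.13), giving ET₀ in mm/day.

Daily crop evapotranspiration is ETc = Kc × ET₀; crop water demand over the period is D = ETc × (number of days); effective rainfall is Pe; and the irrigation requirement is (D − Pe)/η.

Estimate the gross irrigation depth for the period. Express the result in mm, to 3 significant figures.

52.7 mm

ET₀ = 0.27 × (0.46 × 31.3 + 8.13) = 0.27 × 22.528 = 6.0826 mm/d
ETc = Kc × ET₀ = 1.01 × 6.0826 = 6.1434 mm/d
Crop demand D = ETc × 7 d = 6.1434 × 7 = 43.004 mm
D − Pe = 43.004 − 5.6 = 37.404 mm
Gross irrigation = 37.404 / 0.71 = 52.682 mm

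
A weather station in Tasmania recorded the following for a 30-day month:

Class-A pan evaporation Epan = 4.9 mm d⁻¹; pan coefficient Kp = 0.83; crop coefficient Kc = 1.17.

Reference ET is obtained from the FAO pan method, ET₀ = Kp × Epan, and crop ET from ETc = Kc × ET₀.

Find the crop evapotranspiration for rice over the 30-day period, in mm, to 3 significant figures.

ET₀ = 0.83 × 4.9 = 4.0670 mm/d
ETc = Kc × ET₀ = 1.17 × 4.0670 = 4.7584 mm/d
Over 30 days: 4.7584 × 30 = 142.752 mm

143 mm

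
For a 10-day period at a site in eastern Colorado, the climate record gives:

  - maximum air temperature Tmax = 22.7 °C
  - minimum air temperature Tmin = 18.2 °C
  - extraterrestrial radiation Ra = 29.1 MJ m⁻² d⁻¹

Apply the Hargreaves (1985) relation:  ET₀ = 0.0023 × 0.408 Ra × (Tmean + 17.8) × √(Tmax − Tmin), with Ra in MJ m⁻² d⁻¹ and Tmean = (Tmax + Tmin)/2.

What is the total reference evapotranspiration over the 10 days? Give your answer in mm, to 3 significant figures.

22.2 mm

Tmean = (22.7 + 18.2)/2 = 20.45 °C
0.408 Ra = 0.408 × 29.1 = 11.8728 mm/d equivalent
ET₀ = 0.0023 × 11.8728 × (20.45 + 17.8) × √4.5 = 0.0023 × 11.8728 × 38.25 × 2.1213 = 2.2157 mm/d
Over 10 days: 2.2157 × 10 = 22.157 mm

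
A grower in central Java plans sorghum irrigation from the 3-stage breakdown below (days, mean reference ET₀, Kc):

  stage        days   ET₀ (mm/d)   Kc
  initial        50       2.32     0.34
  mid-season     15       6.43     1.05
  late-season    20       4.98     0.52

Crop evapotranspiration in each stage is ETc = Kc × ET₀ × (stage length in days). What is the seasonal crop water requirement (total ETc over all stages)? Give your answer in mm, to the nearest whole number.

193 mm

initial: 0.34 × 2.32 × 50 = 39.44 mm
mid-season: 1.05 × 6.43 × 15 = 101.27 mm
late-season: 0.52 × 4.98 × 20 = 51.79 mm
Seasonal total = 192.50 mm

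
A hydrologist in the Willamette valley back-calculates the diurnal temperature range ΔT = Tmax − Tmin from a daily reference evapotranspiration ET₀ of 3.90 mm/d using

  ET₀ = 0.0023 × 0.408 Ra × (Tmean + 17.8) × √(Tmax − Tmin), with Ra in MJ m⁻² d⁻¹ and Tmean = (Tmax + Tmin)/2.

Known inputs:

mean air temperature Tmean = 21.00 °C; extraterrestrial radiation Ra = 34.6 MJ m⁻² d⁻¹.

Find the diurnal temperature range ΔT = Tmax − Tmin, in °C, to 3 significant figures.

9.58 °C

√ΔT = ET₀ / [0.0023 × 0.408 × Ra × (Tmean+17.8)] = 3.90 / (0.0023 × 14.1168 × 38.80) = 3.0958
ΔT = 3.0958² = 9.584 °C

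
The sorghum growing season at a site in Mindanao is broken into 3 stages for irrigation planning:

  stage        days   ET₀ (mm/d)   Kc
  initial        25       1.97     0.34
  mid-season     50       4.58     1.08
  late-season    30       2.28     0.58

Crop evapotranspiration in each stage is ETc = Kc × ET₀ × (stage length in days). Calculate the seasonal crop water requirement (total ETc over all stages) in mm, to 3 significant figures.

304 mm

initial: 0.34 × 1.97 × 25 = 16.75 mm
mid-season: 1.08 × 4.58 × 50 = 247.32 mm
late-season: 0.58 × 2.28 × 30 = 39.67 mm
Seasonal total = 303.74 mm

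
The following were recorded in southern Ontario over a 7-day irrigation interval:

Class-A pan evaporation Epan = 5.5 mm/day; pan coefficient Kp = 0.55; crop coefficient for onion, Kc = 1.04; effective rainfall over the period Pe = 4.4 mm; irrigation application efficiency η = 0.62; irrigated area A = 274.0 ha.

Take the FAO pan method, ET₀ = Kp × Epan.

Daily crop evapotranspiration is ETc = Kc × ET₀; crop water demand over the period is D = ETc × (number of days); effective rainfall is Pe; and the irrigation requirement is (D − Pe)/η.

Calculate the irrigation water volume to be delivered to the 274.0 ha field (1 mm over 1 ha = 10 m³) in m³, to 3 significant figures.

ET₀ = 0.55 × 5.5 = 3.0250 mm/d
ETc = Kc × ET₀ = 1.04 × 3.0250 = 3.1460 mm/d
Crop demand D = ETc × 7 d = 3.1460 × 7 = 22.022 mm
D − Pe = 22.022 − 4.4 = 17.622 mm
Gross irrigation = 17.622 / 0.62 = 28.423 mm
Volume = 28.423 mm × 274.0 ha × 10 = 77879.0 m³

77900 m³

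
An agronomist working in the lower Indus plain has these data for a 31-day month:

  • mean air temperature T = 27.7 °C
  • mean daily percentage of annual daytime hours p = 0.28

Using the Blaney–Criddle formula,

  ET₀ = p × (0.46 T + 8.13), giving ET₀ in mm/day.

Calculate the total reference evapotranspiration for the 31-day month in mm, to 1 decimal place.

ET₀ = 0.28 × (0.46 × 27.7 + 8.13) = 0.28 × 20.872 = 5.8442 mm/d
Monthly total = 5.8442 × 31 = 181.170 mm

181.2 mm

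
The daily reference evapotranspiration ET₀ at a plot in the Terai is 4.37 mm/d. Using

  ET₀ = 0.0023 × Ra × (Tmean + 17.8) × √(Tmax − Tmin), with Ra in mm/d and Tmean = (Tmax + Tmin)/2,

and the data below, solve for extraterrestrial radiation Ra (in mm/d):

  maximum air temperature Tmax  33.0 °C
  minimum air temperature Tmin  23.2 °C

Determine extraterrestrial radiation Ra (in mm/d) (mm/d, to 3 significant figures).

Tmean = 28.10 °C; √ΔT = 3.1305
Ra = ET₀ / [0.0023 × (Tmean+17.8) × √ΔT] = 4.37 / (0.0023 × 45.90 × 3.1305) = 13.223 mm/d

13.2 mm/d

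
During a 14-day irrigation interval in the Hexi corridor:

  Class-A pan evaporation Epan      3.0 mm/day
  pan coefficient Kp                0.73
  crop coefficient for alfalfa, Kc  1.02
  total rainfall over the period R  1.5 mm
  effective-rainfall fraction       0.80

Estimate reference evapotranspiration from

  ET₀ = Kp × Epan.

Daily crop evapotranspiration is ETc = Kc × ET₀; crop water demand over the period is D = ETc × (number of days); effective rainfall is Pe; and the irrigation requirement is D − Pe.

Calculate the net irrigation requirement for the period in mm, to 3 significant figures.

ET₀ = 0.73 × 3.0 = 2.1900 mm/d
ETc = Kc × ET₀ = 1.02 × 2.1900 = 2.2338 mm/d
Crop demand D = ETc × 14 d = 2.2338 × 14 = 31.273 mm
Pe = 0.80 × 1.5 = 1.200 mm
D − Pe = 31.273 − 1.200 = 30.073 mm

30.1 mm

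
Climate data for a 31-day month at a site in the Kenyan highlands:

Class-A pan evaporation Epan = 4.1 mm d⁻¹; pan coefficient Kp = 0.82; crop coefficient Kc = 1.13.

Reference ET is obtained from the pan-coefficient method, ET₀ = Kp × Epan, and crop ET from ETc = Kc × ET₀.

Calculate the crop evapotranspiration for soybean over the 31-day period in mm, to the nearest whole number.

118 mm

ET₀ = 0.82 × 4.1 = 3.3620 mm/d
ETc = Kc × ET₀ = 1.13 × 3.3620 = 3.7991 mm/d
Over 31 days: 3.7991 × 31 = 117.772 mm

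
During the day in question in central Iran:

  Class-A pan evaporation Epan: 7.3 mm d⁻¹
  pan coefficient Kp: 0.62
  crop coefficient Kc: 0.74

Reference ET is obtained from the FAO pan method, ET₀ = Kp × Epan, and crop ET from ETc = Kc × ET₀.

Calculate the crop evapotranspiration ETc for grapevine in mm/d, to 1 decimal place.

ET₀ = 0.62 × 7.3 = 4.5260 mm/d
ETc = Kc × ET₀ = 0.74 × 4.5260 = 3.3492 mm/d

3.3 mm/d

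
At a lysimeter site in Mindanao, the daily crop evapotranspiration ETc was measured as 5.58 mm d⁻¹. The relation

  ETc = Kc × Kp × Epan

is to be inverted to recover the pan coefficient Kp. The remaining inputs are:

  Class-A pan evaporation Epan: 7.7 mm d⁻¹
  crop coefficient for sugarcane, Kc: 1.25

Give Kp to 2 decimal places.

0.58

ETc = Kc × Kp × Epan  ⇒  Kp = ETc / (Kc × Epan)
Kp = 5.58 / (1.25 × 7.7) = 5.58 / 9.625 = 0.5797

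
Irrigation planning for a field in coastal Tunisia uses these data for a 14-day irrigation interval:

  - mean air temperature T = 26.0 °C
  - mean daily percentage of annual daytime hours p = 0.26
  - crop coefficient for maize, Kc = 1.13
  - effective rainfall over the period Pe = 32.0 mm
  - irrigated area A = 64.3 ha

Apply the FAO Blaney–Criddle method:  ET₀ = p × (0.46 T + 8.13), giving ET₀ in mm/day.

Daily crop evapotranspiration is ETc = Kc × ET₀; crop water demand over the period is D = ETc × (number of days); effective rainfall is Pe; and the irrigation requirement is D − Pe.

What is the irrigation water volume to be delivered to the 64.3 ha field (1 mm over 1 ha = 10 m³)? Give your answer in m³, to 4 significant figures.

32560 m³

ET₀ = 0.26 × (0.46 × 26.0 + 8.13) = 0.26 × 20.090 = 5.2234 mm/d
ETc = Kc × ET₀ = 1.13 × 5.2234 = 5.9024 mm/d
Crop demand D = ETc × 14 d = 5.9024 × 14 = 82.634 mm
D − Pe = 82.634 − 32.0 = 50.634 mm
Volume = 50.634 mm × 64.3 ha × 10 = 32557.7 m³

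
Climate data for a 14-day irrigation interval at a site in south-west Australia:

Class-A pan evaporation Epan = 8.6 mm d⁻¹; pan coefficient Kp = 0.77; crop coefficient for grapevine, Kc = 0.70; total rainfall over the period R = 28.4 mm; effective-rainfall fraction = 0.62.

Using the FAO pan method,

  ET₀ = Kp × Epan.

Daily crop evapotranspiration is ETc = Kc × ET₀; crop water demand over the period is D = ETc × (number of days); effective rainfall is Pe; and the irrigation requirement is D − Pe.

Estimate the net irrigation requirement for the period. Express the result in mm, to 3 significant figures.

47.3 mm

ET₀ = 0.77 × 8.6 = 6.6220 mm/d
ETc = Kc × ET₀ = 0.70 × 6.6220 = 4.6354 mm/d
Crop demand D = ETc × 14 d = 4.6354 × 14 = 64.896 mm
Pe = 0.62 × 28.4 = 17.608 mm
D − Pe = 64.896 − 17.608 = 47.288 mm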